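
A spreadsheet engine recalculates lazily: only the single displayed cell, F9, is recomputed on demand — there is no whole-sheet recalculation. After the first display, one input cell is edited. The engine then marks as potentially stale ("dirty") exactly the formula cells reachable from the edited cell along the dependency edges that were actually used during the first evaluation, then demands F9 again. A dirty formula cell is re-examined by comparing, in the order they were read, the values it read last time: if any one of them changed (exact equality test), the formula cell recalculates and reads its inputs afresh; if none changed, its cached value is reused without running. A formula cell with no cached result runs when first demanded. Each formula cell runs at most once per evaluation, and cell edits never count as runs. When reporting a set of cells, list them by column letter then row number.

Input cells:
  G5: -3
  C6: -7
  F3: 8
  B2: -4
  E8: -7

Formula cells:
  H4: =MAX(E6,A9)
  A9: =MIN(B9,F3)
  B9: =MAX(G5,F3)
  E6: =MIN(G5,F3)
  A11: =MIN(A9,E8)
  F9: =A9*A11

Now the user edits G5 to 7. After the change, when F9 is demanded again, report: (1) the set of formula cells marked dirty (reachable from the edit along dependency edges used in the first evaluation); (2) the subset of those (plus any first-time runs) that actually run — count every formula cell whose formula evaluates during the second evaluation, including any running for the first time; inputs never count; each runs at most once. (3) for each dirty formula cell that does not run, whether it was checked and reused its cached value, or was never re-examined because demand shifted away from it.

Marked dirty: A9, A11, B9, F9.
Formula cells that run: B9 — 1 in total.
Checked but reused from cache: A9, A11, F9.
Key observation: the change is absorbed at B9 — it re-runs but produces the same value, and the output's value is unchanged.

First evaluation (everything demanded from the output):
  B9 = MAX(-3, 8) = 8
  A9 = MIN(8, 8) = 8
  A11 = MIN(8, -7) = -7
  F9 = 8 * -7 = -56

Propagation after the edit:
  B9: runs — G5 -3->7; result 8 (same value as before).
  A9: checked — values it read are unchanged (B9 unchanged, F3 unchanged); reused cached 8 without running.
  A11: checked — values it read are unchanged (A9 unchanged, E8 unchanged); reused cached -7 without running.
  F9: checked — values it read are unchanged (A9 unchanged, A11 unchanged); reused cached -56 without running.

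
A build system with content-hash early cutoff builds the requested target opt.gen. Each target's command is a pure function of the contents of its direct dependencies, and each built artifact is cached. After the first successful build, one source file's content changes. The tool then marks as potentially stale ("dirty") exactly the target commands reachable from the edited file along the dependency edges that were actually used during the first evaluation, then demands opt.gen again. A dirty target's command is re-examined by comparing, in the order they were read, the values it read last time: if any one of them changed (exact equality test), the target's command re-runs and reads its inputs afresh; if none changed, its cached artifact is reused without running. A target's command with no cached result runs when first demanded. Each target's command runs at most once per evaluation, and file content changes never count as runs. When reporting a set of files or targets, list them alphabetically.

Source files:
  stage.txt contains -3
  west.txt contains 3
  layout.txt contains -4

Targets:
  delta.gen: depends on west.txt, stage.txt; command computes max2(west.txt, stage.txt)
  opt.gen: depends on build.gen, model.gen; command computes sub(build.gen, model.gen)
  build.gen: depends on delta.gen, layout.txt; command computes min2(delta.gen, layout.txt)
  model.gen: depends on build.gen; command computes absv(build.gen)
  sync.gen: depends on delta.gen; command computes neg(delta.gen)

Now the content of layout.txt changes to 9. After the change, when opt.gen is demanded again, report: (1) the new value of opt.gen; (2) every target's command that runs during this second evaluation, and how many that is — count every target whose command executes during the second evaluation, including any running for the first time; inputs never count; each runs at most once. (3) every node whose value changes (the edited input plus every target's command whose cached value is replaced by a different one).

New value of opt.gen: 0.
Target commands that run: build.gen, model.gen, opt.gen — 3 in total.
Values that change: build.gen, layout.txt, model.gen, opt.gen.

First evaluation (everything demanded from the output):
  delta.gen = max2(3, -3) = 3
  build.gen = min2(3, -4) = -4
  model.gen = absv(-4) = 4
  opt.gen = sub(-4, 4) = -8

Propagation after the edit:
  build.gen: runs — layout.txt -4->9; result 3.
  model.gen: runs — build.gen -4->3; result 3.
  opt.gen: runs — build.gen -4->3; model.gen 4->3; result 0.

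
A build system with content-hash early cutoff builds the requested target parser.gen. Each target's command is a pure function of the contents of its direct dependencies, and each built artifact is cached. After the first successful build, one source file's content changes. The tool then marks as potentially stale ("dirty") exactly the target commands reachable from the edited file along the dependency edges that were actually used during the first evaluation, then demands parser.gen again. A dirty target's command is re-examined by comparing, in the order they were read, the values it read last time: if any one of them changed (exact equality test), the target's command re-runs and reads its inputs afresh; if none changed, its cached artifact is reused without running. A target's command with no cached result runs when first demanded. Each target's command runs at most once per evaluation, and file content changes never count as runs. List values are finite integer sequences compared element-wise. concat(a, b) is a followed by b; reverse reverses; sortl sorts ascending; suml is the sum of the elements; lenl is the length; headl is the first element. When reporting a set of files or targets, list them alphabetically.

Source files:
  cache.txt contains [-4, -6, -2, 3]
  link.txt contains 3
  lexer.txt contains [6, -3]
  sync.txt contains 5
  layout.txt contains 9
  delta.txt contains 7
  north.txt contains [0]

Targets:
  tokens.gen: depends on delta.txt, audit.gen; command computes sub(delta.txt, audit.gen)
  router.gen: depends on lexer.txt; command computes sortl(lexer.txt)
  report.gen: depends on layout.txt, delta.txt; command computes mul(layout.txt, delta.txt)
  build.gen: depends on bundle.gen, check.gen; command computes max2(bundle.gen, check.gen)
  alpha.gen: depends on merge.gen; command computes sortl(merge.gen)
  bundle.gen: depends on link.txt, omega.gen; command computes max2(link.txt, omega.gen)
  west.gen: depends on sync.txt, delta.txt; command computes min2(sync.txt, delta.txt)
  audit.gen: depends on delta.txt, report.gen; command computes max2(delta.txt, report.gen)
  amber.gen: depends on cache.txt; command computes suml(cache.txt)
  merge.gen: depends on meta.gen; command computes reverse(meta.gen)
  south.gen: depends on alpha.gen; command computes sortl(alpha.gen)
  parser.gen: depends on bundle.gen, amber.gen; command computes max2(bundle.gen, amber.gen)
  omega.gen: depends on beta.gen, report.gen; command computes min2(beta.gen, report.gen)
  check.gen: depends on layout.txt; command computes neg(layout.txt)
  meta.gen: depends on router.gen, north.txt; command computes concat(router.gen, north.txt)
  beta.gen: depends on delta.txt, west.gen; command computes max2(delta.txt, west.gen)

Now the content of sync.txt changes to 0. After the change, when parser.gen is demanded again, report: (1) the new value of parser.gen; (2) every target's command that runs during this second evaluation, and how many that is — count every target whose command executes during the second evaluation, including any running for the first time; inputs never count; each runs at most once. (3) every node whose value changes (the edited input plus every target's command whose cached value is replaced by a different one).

New value of parser.gen: 7.
Target commands that run: beta.gen, west.gen — 2 in total.
Values that change: sync.txt, west.gen.
Key observation: the change is absorbed at beta.gen — it re-runs but produces the same value, and the output's value is unchanged.

First evaluation (everything demanded from the output):
  amber.gen = suml([-4, -6, -2, 3]) = -9
  report.gen = mul(9, 7) = 63
  west.gen = min2(5, 7) = 5
  beta.gen = max2(7, 5) = 7
  omega.gen = min2(7, 63) = 7
  bundle.gen = max2(3, 7) = 7
  parser.gen = max2(7, -9) = 7

Propagation after the edit:
  west.gen: runs — sync.txt 5->0; result 0.
  beta.gen: runs — west.gen 5->0; result 7 (same value as before).
  omega.gen: checked — values it read are unchanged (beta.gen unchanged, report.gen unchanged); reused cached 7 without running.
  bundle.gen: checked — values it read are unchanged (link.txt unchanged, omega.gen unchanged); reused cached 7 without running.
  parser.gen: checked — values it read are unchanged (bundle.gen unchanged, amber.gen unchanged); reused cached 7 without running.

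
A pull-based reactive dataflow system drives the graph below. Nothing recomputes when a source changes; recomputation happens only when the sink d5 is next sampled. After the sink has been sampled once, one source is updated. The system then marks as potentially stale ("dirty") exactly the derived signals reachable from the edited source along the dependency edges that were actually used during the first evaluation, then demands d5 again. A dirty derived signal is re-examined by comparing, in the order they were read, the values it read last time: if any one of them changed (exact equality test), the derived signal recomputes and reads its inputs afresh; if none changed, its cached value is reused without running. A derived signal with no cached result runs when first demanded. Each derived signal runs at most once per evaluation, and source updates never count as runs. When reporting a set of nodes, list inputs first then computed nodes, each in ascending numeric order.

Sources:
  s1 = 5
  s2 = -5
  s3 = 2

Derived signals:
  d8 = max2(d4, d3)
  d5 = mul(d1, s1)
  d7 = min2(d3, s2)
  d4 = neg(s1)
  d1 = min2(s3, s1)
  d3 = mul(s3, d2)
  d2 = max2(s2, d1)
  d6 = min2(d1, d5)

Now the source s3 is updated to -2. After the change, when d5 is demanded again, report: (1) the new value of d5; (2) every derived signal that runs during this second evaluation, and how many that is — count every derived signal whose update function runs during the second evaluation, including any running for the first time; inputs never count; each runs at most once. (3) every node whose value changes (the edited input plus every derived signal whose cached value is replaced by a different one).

New value of d5: -10.
Derived signals that run: d1, d5 — 2 in total.
Values that change: s3, d1, d5.

First evaluation (everything demanded from the output):
  d1 = min2(2, 5) = 2
  d5 = mul(2, 5) = 10

Propagation after the edit:
  d1: runs — s3 2->-2; result -2.
  d5: runs — d1 2->-2; result -10.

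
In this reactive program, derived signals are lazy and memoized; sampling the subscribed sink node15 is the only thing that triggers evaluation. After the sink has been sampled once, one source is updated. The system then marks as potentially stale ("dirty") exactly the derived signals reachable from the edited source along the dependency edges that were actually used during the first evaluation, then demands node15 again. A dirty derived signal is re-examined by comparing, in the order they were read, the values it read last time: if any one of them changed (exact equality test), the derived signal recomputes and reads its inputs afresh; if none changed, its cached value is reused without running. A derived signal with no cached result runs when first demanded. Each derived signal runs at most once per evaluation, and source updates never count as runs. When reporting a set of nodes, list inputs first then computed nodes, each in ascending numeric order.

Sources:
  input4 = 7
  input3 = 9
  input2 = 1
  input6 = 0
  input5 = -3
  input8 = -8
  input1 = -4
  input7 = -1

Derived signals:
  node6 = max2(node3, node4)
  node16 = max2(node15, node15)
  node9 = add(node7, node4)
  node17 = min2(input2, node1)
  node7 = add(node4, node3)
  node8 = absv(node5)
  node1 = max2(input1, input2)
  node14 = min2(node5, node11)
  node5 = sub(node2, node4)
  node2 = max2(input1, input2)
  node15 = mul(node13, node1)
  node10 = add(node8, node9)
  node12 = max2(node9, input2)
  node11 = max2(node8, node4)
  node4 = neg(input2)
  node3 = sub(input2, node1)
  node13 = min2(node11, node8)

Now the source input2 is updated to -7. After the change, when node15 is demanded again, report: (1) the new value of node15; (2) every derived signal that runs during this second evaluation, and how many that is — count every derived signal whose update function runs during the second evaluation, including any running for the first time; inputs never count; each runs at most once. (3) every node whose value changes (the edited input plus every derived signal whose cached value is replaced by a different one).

Demanding node15 again yields -44.
8 derived signals run: node1, node2, node4, node5, node8, node11, node13, node15.
The nodes whose values change: input2, node1, node2, node4, node5, node8, node11, node13, node15.

First demand of the output computes:
  node1 = max2(-4, 1) = 1
  node2 = max2(-4, 1) = 1
  node4 = neg(1) = -1
  node5 = sub(1, -1) = 2
  node8 = absv(2) = 2
  node11 = max2(2, -1) = 2
  node13 = min2(2, 2) = 2
  node15 = mul(2, 1) = 2

After the edit, cleaning proceeds:
  node1: a read changed (input2 1->-7) — executes, giving -4.
  node2: a read changed (input2 1->-7) — executes, giving -4.
  node4: a read changed (input2 1->-7) — executes, giving 7.
  node5: a read changed (node2 1->-4; node4 -1->7) — executes, giving -11.
  node8: a read changed (node5 2->-11) — executes, giving 11.
  node11: a read changed (node8 2->11; node4 -1->7) — executes, giving 11.
  node13: a read changed (node11 2->11; node8 2->11) — executes, giving 11.
  node15: a read changed (node13 2->11; node1 1->-4) — executes, giving -44.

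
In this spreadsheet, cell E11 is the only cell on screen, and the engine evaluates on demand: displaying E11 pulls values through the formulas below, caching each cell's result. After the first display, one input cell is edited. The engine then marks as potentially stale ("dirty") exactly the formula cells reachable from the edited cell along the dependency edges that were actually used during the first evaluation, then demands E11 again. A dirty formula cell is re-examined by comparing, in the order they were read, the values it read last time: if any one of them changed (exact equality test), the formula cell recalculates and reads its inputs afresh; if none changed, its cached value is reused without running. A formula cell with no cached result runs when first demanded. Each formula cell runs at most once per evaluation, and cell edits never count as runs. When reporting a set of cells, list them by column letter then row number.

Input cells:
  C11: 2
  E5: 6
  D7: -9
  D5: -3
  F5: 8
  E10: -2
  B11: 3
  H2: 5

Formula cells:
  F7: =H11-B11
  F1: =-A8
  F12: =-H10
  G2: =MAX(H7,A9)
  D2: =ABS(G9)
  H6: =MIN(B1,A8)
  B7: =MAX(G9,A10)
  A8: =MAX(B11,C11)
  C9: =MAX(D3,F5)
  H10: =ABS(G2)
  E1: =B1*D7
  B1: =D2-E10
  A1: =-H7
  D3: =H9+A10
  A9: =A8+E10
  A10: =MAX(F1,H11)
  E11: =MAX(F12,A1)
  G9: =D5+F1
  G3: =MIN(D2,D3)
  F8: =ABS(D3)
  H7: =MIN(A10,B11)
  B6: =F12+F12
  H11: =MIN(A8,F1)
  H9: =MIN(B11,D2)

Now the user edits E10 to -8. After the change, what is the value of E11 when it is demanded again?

E11 now evaluates to 3.

Initial pass — values computed on the first demand:
  A8 = MAX(3, 2) = 3
  A9 = 3 + -2 = 1
  F1 = -(3) = -3
  H11 = MIN(3, -3) = -3
  A10 = MAX(-3, -3) = -3
  H7 = MIN(-3, 3) = -3
  A1 = -(-3) = 3
  G2 = MAX(-3, 1) = 1
  H10 = ABS(1) = 1
  F12 = -(1) = -1
  E11 = MAX(-1, 3) = 3

Second demand — change propagation:
  A9: re-runs because E10 -2->-8; new result -5.
  G2: re-runs because A9 1->-5; new result -3.
  H10: re-runs because G2 1->-3; new result 3.
  F12: re-runs because H10 1->3; new result -3.
  E11: re-runs because F12 -1->-3; new result 3 (unchanged).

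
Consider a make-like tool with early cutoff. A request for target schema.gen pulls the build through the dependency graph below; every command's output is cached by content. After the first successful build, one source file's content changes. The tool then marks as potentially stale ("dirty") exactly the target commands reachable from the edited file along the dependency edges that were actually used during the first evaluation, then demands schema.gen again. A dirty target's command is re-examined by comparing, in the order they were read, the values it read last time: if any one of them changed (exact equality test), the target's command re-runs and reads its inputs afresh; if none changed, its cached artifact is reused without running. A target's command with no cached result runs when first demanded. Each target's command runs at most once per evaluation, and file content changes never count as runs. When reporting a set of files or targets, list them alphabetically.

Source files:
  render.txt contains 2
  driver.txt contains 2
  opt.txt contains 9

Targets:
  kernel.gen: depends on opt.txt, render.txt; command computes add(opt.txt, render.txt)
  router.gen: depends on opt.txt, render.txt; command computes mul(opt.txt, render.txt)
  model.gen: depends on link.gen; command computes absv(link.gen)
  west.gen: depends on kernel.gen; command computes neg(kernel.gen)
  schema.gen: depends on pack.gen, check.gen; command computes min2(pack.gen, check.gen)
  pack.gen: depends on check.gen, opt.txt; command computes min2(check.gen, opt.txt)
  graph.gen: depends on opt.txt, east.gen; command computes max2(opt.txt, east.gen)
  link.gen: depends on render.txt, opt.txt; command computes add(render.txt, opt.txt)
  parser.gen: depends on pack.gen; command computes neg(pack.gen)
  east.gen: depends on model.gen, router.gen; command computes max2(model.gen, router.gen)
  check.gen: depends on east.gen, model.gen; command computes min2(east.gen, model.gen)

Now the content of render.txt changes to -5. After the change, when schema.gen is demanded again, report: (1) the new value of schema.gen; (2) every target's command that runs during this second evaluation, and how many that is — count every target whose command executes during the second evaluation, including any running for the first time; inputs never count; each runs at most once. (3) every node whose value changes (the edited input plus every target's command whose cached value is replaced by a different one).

First demand of the output computes:
  link.gen = add(2, 9) = 11
  model.gen = absv(11) = 11
  router.gen = mul(9, 2) = 18
  east.gen = max2(11, 18) = 18
  check.gen = min2(18, 11) = 11
  pack.gen = min2(11, 9) = 9
  schema.gen = min2(9, 11) = 9

After the edit, cleaning proceeds:
  link.gen: a read changed (render.txt 2->-5) — executes, giving 4.
  model.gen: a read changed (link.gen 11->4) — executes, giving 4.
  router.gen: a read changed (render.txt 2->-5) — executes, giving -45.
  east.gen: a read changed (model.gen 11->4; router.gen 18->-45) — executes, giving 4.
  check.gen: a read changed (east.gen 18->4; model.gen 11->4) — executes, giving 4.
  pack.gen: a read changed (check.gen 11->4) — executes, giving 4.
  schema.gen: a read changed (pack.gen 9->4; check.gen 11->4) — executes, giving 4.

Demanding schema.gen again yields 4.
7 target commands run: check.gen, east.gen, link.gen, model.gen, pack.gen, router.gen, schema.gen.
The nodes whose values change: check.gen, east.gen, link.gen, model.gen, pack.gen, render.txt, router.gen, schema.gen.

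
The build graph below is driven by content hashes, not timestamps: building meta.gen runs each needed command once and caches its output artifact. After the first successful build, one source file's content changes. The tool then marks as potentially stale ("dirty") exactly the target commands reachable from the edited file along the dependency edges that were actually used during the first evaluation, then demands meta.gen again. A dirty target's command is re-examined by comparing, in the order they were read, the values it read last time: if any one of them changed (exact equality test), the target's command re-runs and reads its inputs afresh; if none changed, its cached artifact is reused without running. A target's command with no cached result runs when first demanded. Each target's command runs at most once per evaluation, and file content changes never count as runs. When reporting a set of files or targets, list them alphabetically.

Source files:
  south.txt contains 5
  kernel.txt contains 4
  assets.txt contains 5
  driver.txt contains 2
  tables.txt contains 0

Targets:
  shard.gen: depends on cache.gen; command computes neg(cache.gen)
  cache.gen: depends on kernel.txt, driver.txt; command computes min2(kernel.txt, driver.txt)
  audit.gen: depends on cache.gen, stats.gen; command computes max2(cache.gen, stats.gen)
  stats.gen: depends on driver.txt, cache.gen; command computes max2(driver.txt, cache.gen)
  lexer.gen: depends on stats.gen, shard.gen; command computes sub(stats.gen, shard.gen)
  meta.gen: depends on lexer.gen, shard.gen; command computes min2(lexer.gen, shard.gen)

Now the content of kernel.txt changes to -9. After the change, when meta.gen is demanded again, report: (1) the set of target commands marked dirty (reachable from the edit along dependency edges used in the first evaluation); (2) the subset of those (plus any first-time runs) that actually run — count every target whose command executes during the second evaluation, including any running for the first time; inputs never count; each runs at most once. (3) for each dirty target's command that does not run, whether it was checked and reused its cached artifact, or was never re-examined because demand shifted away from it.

Dirty set: cache.gen, lexer.gen, meta.gen, shard.gen, stats.gen.
Run set: cache.gen, lexer.gen, meta.gen, shard.gen, stats.gen (5 run).
All dirty target commands ended up running.

Initial pass — values computed on the first demand:
  cache.gen = min2(4, 2) = 2
  shard.gen = neg(2) = -2
  stats.gen = max2(2, 2) = 2
  lexer.gen = sub(2, -2) = 4
  meta.gen = min2(4, -2) = -2

Second demand — change propagation:
  cache.gen: re-runs because kernel.txt 4->-9; new result -9.
  shard.gen: re-runs because cache.gen 2->-9; new result 9.
  stats.gen: re-runs because cache.gen 2->-9; new result 2 (unchanged).
  lexer.gen: re-runs because shard.gen -2->9; new result -7.
  meta.gen: re-runs because lexer.gen 4->-7; shard.gen -2->9; new result -7.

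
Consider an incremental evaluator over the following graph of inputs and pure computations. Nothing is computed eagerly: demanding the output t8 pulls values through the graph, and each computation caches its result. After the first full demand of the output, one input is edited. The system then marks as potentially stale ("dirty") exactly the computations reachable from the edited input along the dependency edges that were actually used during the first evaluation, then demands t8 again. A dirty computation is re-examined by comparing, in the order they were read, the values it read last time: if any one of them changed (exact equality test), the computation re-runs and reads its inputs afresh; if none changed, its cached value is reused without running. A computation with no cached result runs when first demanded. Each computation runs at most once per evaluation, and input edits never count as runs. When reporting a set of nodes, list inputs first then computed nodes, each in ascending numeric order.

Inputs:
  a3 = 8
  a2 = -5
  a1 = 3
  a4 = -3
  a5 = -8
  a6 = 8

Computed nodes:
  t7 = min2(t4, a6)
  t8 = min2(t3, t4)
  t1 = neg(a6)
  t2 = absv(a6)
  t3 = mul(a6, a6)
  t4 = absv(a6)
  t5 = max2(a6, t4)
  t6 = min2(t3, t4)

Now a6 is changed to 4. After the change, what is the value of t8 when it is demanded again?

t8 now evaluates to 4.

Initial pass — values computed on the first demand:
  t3 = mul(8, 8) = 64
  t4 = absv(8) = 8
  t8 = min2(64, 8) = 8

Second demand — change propagation:
  t3: re-runs because a6 8->4; a6 8->4; new result 16.
  t4: re-runs because a6 8->4; new result 4.
  t8: re-runs because t3 64->16; t4 8->4; new result 4.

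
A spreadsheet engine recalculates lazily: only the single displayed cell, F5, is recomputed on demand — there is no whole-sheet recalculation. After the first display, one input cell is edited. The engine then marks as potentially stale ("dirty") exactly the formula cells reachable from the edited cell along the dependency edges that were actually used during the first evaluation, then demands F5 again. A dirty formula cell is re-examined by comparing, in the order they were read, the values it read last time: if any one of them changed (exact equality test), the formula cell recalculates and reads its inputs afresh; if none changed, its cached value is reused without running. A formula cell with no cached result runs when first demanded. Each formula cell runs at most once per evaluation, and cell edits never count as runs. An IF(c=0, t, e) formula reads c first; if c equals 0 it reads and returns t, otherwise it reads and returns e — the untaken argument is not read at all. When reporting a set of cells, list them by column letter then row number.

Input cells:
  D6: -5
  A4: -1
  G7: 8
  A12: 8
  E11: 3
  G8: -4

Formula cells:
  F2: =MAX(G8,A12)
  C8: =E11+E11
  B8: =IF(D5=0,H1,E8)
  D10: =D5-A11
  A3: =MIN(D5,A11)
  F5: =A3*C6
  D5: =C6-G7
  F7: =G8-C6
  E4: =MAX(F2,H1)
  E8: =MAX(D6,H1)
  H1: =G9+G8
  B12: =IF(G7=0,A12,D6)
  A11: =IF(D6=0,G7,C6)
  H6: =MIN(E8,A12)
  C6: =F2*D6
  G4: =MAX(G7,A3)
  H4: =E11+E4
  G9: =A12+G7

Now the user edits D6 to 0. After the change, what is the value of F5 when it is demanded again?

New value of F5: 0.

First evaluation (everything demanded from the output):
  F2 = MAX(-4, 8) = 8
  C6 = 8 * -5 = -40
  A11 = IF(D6=0: D6=-5 -> else branch C6) = -40
  D5 = -40 - 8 = -48
  A3 = MIN(-48, -40) = -48
  F5 = -48 * -40 = 1920

Propagation after the edit:
  C6: runs — D6 -5->0; result 0.
  A11: runs — D6 -5->0; C6 -40->0; result 8.
  D5: runs — C6 -40->0; result -8.
  A3: runs — D5 -48->-8; A11 -40->8; result -8.
  F5: runs — A3 -48->-8; C6 -40->0; result 0.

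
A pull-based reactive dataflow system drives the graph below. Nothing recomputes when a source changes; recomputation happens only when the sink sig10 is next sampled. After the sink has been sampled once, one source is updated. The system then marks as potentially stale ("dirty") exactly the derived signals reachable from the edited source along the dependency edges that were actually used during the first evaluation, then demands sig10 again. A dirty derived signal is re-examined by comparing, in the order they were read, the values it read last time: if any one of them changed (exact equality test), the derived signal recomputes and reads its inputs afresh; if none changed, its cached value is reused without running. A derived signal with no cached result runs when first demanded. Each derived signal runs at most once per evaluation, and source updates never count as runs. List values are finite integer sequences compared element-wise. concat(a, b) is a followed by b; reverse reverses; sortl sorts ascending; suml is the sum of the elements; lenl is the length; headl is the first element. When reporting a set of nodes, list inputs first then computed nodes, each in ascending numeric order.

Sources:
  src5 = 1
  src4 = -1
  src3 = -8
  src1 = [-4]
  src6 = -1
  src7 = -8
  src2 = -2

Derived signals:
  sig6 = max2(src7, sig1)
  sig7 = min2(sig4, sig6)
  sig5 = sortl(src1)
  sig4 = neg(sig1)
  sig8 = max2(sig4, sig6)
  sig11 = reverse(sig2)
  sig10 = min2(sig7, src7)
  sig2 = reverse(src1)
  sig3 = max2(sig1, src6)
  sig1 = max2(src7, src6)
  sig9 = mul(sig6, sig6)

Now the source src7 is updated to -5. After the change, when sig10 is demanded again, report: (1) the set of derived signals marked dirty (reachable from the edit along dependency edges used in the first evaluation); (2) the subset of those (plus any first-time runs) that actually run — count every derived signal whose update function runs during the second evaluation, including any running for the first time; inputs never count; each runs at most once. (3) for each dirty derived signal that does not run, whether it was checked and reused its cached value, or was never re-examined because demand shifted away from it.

First evaluation (everything demanded from the output):
  sig1 = max2(-8, -1) = -1
  sig4 = neg(-1) = 1
  sig6 = max2(-8, -1) = -1
  sig7 = min2(1, -1) = -1
  sig10 = min2(-1, -8) = -8

Propagation after the edit:
  sig1: runs — src7 -8->-5; result -1 (same value as before).
  sig4: checked — values it read are unchanged (sig1 unchanged); reused cached 1 without running.
  sig6: runs — src7 -8->-5; result -1 (same value as before).
  sig7: checked — values it read are unchanged (sig4 unchanged, sig6 unchanged); reused cached -1 without running.
  sig10: runs — src7 -8->-5; result -5.

Key observation: the cutoff stops propagation at sig4 — its inputs' values are unchanged, so it reuses its cache.

Marked dirty: sig1, sig4, sig6, sig7, sig10.
Derived signals that run: sig1, sig6, sig10 — 3 in total.
Checked but reused from cache: sig4, sig7.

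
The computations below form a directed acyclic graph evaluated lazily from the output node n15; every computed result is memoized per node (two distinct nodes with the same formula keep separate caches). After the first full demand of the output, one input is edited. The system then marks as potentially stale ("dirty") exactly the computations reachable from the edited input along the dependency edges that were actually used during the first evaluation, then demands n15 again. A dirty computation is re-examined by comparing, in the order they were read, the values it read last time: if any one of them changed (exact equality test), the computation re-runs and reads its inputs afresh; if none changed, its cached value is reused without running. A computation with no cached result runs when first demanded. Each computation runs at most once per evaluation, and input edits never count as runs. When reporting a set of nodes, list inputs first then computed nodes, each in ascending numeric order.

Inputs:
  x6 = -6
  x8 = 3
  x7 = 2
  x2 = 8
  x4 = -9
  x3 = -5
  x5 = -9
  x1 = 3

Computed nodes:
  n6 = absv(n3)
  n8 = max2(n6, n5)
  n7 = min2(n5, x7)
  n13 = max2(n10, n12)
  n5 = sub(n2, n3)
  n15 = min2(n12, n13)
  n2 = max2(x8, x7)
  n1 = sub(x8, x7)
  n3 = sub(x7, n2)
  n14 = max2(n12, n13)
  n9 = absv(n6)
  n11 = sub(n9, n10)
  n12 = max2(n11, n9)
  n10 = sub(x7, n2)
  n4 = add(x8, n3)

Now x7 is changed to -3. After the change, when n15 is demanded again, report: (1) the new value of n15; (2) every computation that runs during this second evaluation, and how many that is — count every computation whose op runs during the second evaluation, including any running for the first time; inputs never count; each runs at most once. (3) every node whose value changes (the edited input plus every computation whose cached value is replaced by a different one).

First demand of the output computes:
  n2 = max2(3, 2) = 3
  n3 = sub(2, 3) = -1
  n6 = absv(-1) = 1
  n9 = absv(1) = 1
  n10 = sub(2, 3) = -1
  n11 = sub(1, -1) = 2
  n12 = max2(2, 1) = 2
  n13 = max2(-1, 2) = 2
  n15 = min2(2, 2) = 2

After the edit, cleaning proceeds:
  n2: a read changed (x7 2->-3) — executes, giving 3 — identical to its old value.
  n3: a read changed (x7 2->-3) — executes, giving -6.
  n6: a read changed (n3 -1->-6) — executes, giving 6.
  n9: a read changed (n6 1->6) — executes, giving 6.
  n10: a read changed (x7 2->-3) — executes, giving -6.
  n11: a read changed (n9 1->6; n10 -1->-6) — executes, giving 12.
  n12: a read changed (n11 2->12; n9 1->6) — executes, giving 12.
  n13: a read changed (n10 -1->-6; n12 2->12) — executes, giving 12.
  n15: a read changed (n12 2->12; n13 2->12) — executes, giving 12.

Demanding n15 again yields 12.
9 computations run: n2, n3, n6, n9, n10, n11, n12, n13, n15.
The nodes whose values change: x7, n3, n6, n9, n10, n11, n12, n13, n15.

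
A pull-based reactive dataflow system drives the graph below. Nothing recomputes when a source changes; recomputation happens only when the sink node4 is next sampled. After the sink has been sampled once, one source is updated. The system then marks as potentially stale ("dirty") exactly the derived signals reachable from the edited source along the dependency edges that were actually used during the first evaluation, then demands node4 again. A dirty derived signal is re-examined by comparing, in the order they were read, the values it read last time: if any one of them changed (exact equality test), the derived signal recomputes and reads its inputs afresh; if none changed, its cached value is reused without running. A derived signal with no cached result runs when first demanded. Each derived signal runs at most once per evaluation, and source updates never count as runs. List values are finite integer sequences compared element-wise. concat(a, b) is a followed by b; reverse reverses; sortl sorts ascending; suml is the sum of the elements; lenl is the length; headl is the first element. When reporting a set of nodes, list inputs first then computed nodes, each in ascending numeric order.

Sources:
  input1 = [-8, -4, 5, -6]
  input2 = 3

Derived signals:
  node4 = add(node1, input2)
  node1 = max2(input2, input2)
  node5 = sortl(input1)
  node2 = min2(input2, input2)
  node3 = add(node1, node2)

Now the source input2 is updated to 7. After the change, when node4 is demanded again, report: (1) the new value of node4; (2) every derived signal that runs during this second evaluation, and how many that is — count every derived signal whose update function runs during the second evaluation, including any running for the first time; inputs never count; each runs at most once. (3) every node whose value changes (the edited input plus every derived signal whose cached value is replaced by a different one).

New value of node4: 14.
Derived signals that run: node1, node4 — 2 in total.
Values that change: input2, node1, node4.

First evaluation (everything demanded from the output):
  node1 = max2(3, 3) = 3
  node4 = add(3, 3) = 6

Propagation after the edit:
  node1: runs — input2 3->7; input2 3->7; result 7.
  node4: runs — node1 3->7; input2 3->7; result 14.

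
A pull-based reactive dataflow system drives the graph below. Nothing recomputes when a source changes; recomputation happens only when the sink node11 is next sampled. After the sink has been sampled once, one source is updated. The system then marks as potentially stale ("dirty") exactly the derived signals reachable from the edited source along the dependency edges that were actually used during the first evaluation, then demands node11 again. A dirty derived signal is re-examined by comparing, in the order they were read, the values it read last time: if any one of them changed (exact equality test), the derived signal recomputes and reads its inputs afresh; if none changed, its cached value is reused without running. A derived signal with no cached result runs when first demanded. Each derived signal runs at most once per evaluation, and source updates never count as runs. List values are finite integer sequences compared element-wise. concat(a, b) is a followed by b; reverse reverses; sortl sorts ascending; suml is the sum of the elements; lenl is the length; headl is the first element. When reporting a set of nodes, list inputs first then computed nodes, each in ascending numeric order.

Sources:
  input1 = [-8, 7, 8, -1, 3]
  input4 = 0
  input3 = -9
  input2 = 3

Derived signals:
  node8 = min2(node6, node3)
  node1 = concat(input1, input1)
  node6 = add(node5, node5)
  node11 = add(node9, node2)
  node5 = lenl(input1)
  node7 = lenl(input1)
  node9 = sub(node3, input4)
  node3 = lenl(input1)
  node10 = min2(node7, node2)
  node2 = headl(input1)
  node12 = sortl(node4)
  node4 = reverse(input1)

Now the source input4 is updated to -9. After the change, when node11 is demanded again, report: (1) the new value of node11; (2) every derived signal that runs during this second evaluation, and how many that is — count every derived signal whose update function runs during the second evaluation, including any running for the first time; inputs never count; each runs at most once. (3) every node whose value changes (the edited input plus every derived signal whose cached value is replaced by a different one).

New value of node11: 6.
Derived signals that run: node9, node11 — 2 in total.
Values that change: input4, node9, node11.

First evaluation (everything demanded from the output):
  node2 = headl([-8, 7, 8, -1, 3]) = -8
  node3 = lenl([-8, 7, 8, -1, 3]) = 5
  node9 = sub(5, 0) = 5
  node11 = add(5, -8) = -3

Propagation after the edit:
  node9: runs — input4 0->-9; result 14.
  node11: runs — node9 5->14; result 6.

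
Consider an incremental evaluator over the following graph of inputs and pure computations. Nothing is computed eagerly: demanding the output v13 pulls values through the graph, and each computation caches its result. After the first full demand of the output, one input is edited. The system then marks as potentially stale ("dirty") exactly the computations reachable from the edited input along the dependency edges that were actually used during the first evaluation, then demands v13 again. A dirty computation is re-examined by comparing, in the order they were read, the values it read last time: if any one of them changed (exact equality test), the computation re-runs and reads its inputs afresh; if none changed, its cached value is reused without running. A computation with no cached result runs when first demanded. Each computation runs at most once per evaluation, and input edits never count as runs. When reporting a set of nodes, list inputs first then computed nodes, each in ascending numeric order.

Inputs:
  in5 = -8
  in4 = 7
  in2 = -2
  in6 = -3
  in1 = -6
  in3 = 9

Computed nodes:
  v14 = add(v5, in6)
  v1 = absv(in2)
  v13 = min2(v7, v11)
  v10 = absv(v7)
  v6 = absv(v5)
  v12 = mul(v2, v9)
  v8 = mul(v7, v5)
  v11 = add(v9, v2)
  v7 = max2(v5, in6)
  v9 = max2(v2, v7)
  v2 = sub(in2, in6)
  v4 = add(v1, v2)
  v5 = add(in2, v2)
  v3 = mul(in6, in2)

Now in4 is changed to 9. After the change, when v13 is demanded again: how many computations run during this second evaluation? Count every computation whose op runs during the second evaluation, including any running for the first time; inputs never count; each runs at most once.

Run set: none (0 run).
The important point: nothing the output needs ever reads in4, so the edit is invisible to it.

Initial pass — values computed on the first demand:
  v2 = sub(-2, -3) = 1
  v5 = add(-2, 1) = -1
  v7 = max2(-1, -3) = -1
  v9 = max2(1, -1) = 1
  v11 = add(1, 1) = 2
  v13 = min2(-1, 2) = -1

Second demand — change propagation:
  no demanded computation ever read in4, so the edit dirties nothing and nothing runs.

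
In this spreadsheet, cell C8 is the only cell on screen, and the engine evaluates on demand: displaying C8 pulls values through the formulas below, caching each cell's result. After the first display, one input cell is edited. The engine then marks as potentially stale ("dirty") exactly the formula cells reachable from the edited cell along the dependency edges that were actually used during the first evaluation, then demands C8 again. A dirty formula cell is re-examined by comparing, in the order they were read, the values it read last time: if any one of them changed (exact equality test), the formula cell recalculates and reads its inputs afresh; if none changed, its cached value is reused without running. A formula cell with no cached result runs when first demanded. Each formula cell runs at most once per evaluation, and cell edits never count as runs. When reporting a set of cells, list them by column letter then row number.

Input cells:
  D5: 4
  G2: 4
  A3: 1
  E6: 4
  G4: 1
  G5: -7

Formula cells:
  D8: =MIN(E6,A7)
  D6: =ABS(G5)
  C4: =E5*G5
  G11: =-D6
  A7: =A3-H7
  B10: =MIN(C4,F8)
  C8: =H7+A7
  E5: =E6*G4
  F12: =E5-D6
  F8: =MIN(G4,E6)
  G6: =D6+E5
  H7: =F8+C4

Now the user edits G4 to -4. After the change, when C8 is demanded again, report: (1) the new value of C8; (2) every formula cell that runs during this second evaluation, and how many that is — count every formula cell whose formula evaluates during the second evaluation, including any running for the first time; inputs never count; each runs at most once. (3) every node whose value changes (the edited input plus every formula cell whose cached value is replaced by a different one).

Initial pass — values computed on the first demand:
  E5 = 4 * 1 = 4
  C4 = 4 * -7 = -28
  F8 = MIN(1, 4) = 1
  H7 = 1 + -28 = -27
  A7 = 1 - -27 = 28
  C8 = -27 + 28 = 1

Second demand — change propagation:
  E5: re-runs because G4 1->-4; new result -16.
  C4: re-runs because E5 4->-16; new result 112.
  F8: re-runs because G4 1->-4; new result -4.
  H7: re-runs because F8 1->-4; C4 -28->112; new result 108.
  A7: re-runs because H7 -27->108; new result -107.
  C8: re-runs because H7 -27->108; A7 28->-107; new result 1 (unchanged).

C8 now evaluates to 1.
Run set: A7, C4, C8, E5, F8, H7 (6 run).
Changed values: A7, C4, E5, F8, G4, H7.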